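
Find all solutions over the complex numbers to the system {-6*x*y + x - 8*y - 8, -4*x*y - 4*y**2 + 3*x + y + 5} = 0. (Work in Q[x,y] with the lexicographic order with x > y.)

Compute a lex Gröbner basis by Buchberger's algorithm.
f_1 = -6*x*y + x - 8*y - 8, LT = x*y.
f_2 = -4*x*y + 3*x - 4*y**2 + y + 5, LT = x*y.

S(f_1,f_2): lcm = x*y. S = 7/12*x - y**2 + 19/12*y + 31/12.
  leading term x: no divisor's leading term divides it; move 7/12*x to the remainder.
  leading term y**2: no divisor's leading term divides it; move -y**2 to the remainder.
  leading term y: no divisor's leading term divides it; move 19/12*y to the remainder.
  leading term 1: no divisor's leading term divides it; move 31/12 to the remainder.
  remainder 7/12*x - y**2 + 19/12*y + 31/12 ≠ 0; add h_3 = 7/12*x - y**2 + 19/12*y + 31/12 to the basis.

S(f_1,h_3): lcm = x*y. S = -1/6*x + 12/7*y**3 - 19/7*y**2 - 65/21*y + 4/3.
  leading term x: subtract (-2/7)·h_3 from -1/6*x + 12/7*y**3 - 19/7*y**2 - 65/21*y + 4/3 → 12/7*y**3 - 3*y**2 - 37/14*y + 29/14
  leading term y**3: no divisor's leading term divides it; move 12/7*y**3 to the remainder.
  leading term y**2: no divisor's leading term divides it; move -3*y**2 to the remainder.
  leading term y: no divisor's leading term divides it; move -37/14*y to the remainder.
  leading term 1: no divisor's leading term divides it; move 29/14 to the remainder.
  remainder 12/7*y**3 - 3*y**2 - 37/14*y + 29/14 ≠ 0; add h_4 = 12/7*y**3 - 3*y**2 - 37/14*y + 29/14 to the basis.

The other S-polynomials (S(f_2,h_3), S(f_1,h_4), S(f_2,h_4), S(h_3,h_4)) all reduce to 0 modulo the current basis, so we have a Gröbner basis.
Inter-reduce: drop elements whose leading term is divisible by another's, tail-reduce, and make monic.
Reduced Gröbner basis: {x - 12/7*y**2 + 19/7*y + 31/7, y**3 - 7/4*y**2 - 37/24*y + 29/24}.

A lex Gröbner basis eliminates variables successively. Here y**3 - 7/4*y**2 - 37/24*y + 29/24 depends only on y, with roots {-1, 11/8 - sqrt(393)/24, sqrt(393)/24 + 11/8}; lifting each root through the earlier basis elements recovers the full solutions.
  y = -1: the earlier basis element becomes x = 0, giving x = 0 — point (0, -1).
  y = 11/8 - sqrt(393)/24: the earlier basis element becomes x + sqrt(393)/12 + 15/4 = 0, giving x = -15/4 - sqrt(393)/12 — point (-15/4 - sqrt(393)/12, 11/8 - sqrt(393)/24).
  y = sqrt(393)/24 + 11/8: the earlier basis element becomes x - sqrt(393)/12 + 15/4 = 0, giving x = -15/4 + sqrt(393)/12 — point (-15/4 + sqrt(393)/12, sqrt(393)/24 + 11/8).
This is the nonlinear analogue of row-reducing a linear system.

{(0, -1), (-15/4 - sqrt(393)/12, 11/8 - sqrt(393)/24), (-15/4 + sqrt(393)/12, sqrt(393)/24 + 11/8)}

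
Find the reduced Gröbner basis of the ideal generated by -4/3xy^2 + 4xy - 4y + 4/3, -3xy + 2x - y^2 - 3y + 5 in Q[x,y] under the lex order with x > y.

f_1 = -4/3xy^2 + 4xy - 4y + 4/3, LT = xy^2.
f_2 = -3xy + 2x - y^2 - 3y + 5, LT = xy.

S(f_1,f_2): lcm = xy^2. S = -7/3xy - 1/3y^3 - y^2 + 14/3y - 1.
  leading term xy: subtract (7/9)·f_2 from -7/3xy - 1/3y^3 - y^2 + 14/3y - 1 → -14/9x - 1/3y^3 - 2/9y^2 + 7y - 44/9
  leading term x: no divisor's leading term divides it; move -14/9x to the remainder.
  leading term y^3: no divisor's leading term divides it; move -1/3y^3 to the remainder.
  leading term y^2: no divisor's leading term divides it; move -2/9y^2 to the remainder.
  leading term y: no divisor's leading term divides it; move 7y to the remainder.
  leading term 1: no divisor's leading term divides it; move -44/9 to the remainder.
  remainder -14/9x - 1/3y^3 - 2/9y^2 + 7y - 44/9 ≠ 0; add g_3 = -14/9x - 1/3y^3 - 2/9y^2 + 7y - 44/9 to the basis.

S(f_1,g_3): lcm = xy^2. S = -3xy - 3/14y^5 - 1/7y^4 + 9/2y^3 - 22/7y^2 + 3y - 1.
  leading term xy: subtract (1)·f_2 from -3xy - 3/14y^5 - 1/7y^4 + 9/2y^3 - 22/7y^2 + 3y - 1 → -2x - 3/14y^5 - 1/7y^4 + 9/2y^3 - 15/7y^2 + 6y - 6
  leading term x: subtract (9/7)·g_3 from -2x - 3/14y^5 - 1/7y^4 + 9/2y^3 - 15/7y^2 + 6y - 6 → -3/14y^5 - 1/7y^4 + 69/14y^3 - 13/7y^2 - 3y + 2/7
  leading term y^5: no divisor's leading term divides it; move -3/14y^5 to the remainder.
  leading term y^4: no divisor's leading term divides it; move -1/7y^4 to the remainder.
  leading term y^3: no divisor's leading term divides it; move 69/14y^3 to the remainder.
  leading term y^2: no divisor's leading term divides it; move -13/7y^2 to the remainder.
  leading term y: no divisor's leading term divides it; move -3y to the remainder.
  leading term 1: no divisor's leading term divides it; move 2/7 to the remainder.
  remainder -3/14y^5 - 1/7y^4 + 69/14y^3 - 13/7y^2 - 3y + 2/7 ≠ 0; add g_4 = -3/14y^5 - 1/7y^4 + 69/14y^3 - 13/7y^2 - 3y + 2/7 to the basis.

S(f_2,g_3): lcm = xy. S = -2/3x - 3/14y^4 - 1/7y^3 + 29/6y^2 - 15/7y - 5/3.
  leading term x: subtract (3/7)·g_3 from -2/3x - 3/14y^4 - 1/7y^3 + 29/6y^2 - 15/7y - 5/3 → -3/14y^4 + 69/14y^2 - 36/7y + 3/7
  leading term y^4: no divisor's leading term divides it; move -3/14y^4 to the remainder.
  leading term y^2: no divisor's leading term divides it; move 69/14y^2 to the remainder.
  leading term y: no divisor's leading term divides it; move -36/7y to the remainder.
  leading term 1: no divisor's leading term divides it; move 3/7 to the remainder.
  remainder -3/14y^4 + 69/14y^2 - 36/7y + 3/7 ≠ 0; add g_5 = -3/14y^4 + 69/14y^2 - 36/7y + 3/7 to the basis.

S(f_1,g_4): lcm = xy^5. S = -11/3xy^4 + 23xy^3 - 26/3xy^2 - 14xy + 4/3x + 3y^4 - y^3.
  leading term xy^4: subtract (11/4y^2)·f_1 from -11/3xy^4 + 23xy^3 - 26/3xy^2 - 14xy + 4/3x + 3y^4 - y^3 → 12xy^3 - 26/3xy^2 - 14xy + 4/3x + 3y^4 + 10y^3 - 11/3y^2
  leading term xy^3: subtract (-9y)·f_1 from 12xy^3 - 26/3xy^2 - 14xy + 4/3x + 3y^4 + 10y^3 - 11/3y^2 → 82/3xy^2 - 14xy + 4/3x + 3y^4 + 10y^3 - 119/3y^2 + 12y
  leading term xy^2: subtract (-41/2)·f_1 from 82/3xy^2 - 14xy + 4/3x + 3y^4 + 10y^3 - 119/3y^2 + 12y → 68xy + 4/3x + 3y^4 + 10y^3 - 119/3y^2 - 70y + 82/3
  leading term xy: subtract (-68/3)·f_2 from 68xy + 4/3x + 3y^4 + 10y^3 - 119/3y^2 - 70y + 82/3 → 140/3x + 3y^4 + 10y^3 - 187/3y^2 - 138y + 422/3
  leading term x: subtract (-30)·g_3 from 140/3x + 3y^4 + 10y^3 - 187/3y^2 - 138y + 422/3 → 3y^4 - 69y^2 + 72y - 6
  leading term y^4: subtract (-14)·g_5 from 3y^4 - 69y^2 + 72y - 6 → 0
  remainder 0.

S(f_2,g_4): lcm = xy^5. S = -4/3xy^4 + 23xy^3 - 26/3xy^2 - 14xy + 4/3x + 1/3y^6 + y^5 - 5/3y^4.
  leading term xy^4: subtract (y^2)·f_1 from -4/3xy^4 + 23xy^3 - 26/3xy^2 - 14xy + 4/3x + 1/3y^6 + y^5 - 5/3y^4 → 19xy^3 - 26/3xy^2 - 14xy + 4/3x + 1/3y^6 + y^5 - 5/3y^4 + 4y^3 - 4/3y^2
  leading term xy^3: subtract (-57/4y)·f_1 from 19xy^3 - 26/3xy^2 - 14xy + 4/3x + 1/3y^6 + y^5 - 5/3y^4 + 4y^3 - 4/3y^2 → 145/3xy^2 - 14xy + 4/3x + 1/3y^6 + y^5 - 5/3y^4 + 4y^3 - 175/3y^2 + 19y
  leading term xy^2: subtract (-145/4)·f_1 from 145/3xy^2 - 14xy + 4/3x + 1/3y^6 + y^5 - 5/3y^4 + 4y^3 - 175/3y^2 + 19y → 131xy + 4/3x + 1/3y^6 + y^5 - 5/3y^4 + 4y^3 - 175/3y^2 - 126y + 145/3
  leading term xy: subtract (-131/3)·f_2 from 131xy + 4/3x + 1/3y^6 + y^5 - 5/3y^4 + 4y^3 - 175/3y^2 - 126y + 145/3 → 266/3x + 1/3y^6 + y^5 - 5/3y^4 + 4y^3 - 102y^2 - 257y + 800/3
  leading term x: subtract (-57)·g_3 from 266/3x + 1/3y^6 + y^5 - 5/3y^4 + 4y^3 - 102y^2 - 257y + 800/3 → 1/3y^6 + y^5 - 5/3y^4 - 15y^3 - 344/3y^2 + 142y - 12
  leading term y^6: subtract (-14/9y)·g_4 from 1/3y^6 + y^5 - 5/3y^4 - 15y^3 - 344/3y^2 + 142y - 12 → 7/9y^5 + 6y^4 - 161/9y^3 - 358/3y^2 + 1282/9y - 12
  leading term y^5: subtract (-98/27)·g_4 from 7/9y^5 + 6y^4 - 161/9y^3 - 358/3y^2 + 1282/9y - 12 → 148/27y^4 - 3404/27y^2 + 1184/9y - 296/27
  leading term y^4: subtract (-2072/81)·g_5 from 148/27y^4 - 3404/27y^2 + 1184/9y - 296/27 → 0
  remainder 0.

S(g_3,g_4): leading monomials are coprime, so the S-polynomial reduces to 0 (Buchberger's first criterion).
S(f_1,g_5): lcm = xy^4. S = -3xy^3 + 23xy^2 - 24xy + 2x + 3y^3 - y^2.
  leading term xy^3: subtract (9/4y)·f_1 from -3xy^3 + 23xy^2 - 24xy + 2x + 3y^3 - y^2 → 14xy^2 - 24xy + 2x + 3y^3 + 8y^2 - 3y
  leading term xy^2: subtract (-21/2)·f_1 from 14xy^2 - 24xy + 2x + 3y^3 + 8y^2 - 3y → 18xy + 2x + 3y^3 + 8y^2 - 45y + 14
  leading term xy: subtract (-6)·f_2 from 18xy + 2x + 3y^3 + 8y^2 - 45y + 14 → 14x + 3y^3 + 2y^2 - 63y + 44
  leading term x: subtract (-9)·g_3 from 14x + 3y^3 + 2y^2 - 63y + 44 → 0
  remainder 0.

S(f_2,g_5): lcm = xy^4. S = -2/3xy^3 + 23xy^2 - 24xy + 2x + 1/3y^5 + y^4 - 5/3y^3.
  leading term xy^3: subtract (1/2y)·f_1 from -2/3xy^3 + 23xy^2 - 24xy + 2x + 1/3y^5 + y^4 - 5/3y^3 → 21xy^2 - 24xy + 2x + 1/3y^5 + y^4 - 5/3y^3 + 2y^2 - 2/3y
  leading term xy^2: subtract (-63/4)·f_1 from 21xy^2 - 24xy + 2x + 1/3y^5 + y^4 - 5/3y^3 + 2y^2 - 2/3y → 39xy + 2x + 1/3y^5 + y^4 - 5/3y^3 + 2y^2 - 191/3y + 21
  leading term xy: subtract (-13)·f_2 from 39xy + 2x + 1/3y^5 + y^4 - 5/3y^3 + 2y^2 - 191/3y + 21 → 28x + 1/3y^5 + y^4 - 5/3y^3 - 11y^2 - 308/3y + 86
  leading term x: subtract (-18)·g_3 from 28x + 1/3y^5 + y^4 - 5/3y^3 - 11y^2 - 308/3y + 86 → 1/3y^5 + y^4 - 23/3y^3 - 15y^2 + 70/3y - 2
  leading term y^5: subtract (-14/9)·g_4 from 1/3y^5 + y^4 - 23/3y^3 - 15y^2 + 70/3y - 2 → 7/9y^4 - 161/9y^2 + 56/3y - 14/9
  leading term y^4: subtract (-98/27)·g_5 from 7/9y^4 - 161/9y^2 + 56/3y - 14/9 → 0
  remainder 0.

S(g_3,g_5): leading monomials are coprime, so the S-polynomial reduces to 0 (Buchberger's first criterion).
S(g_4,g_5): lcm = y^5. S = 2/3y^4 - 46/3y^2 + 16y - 4/3.
  leading term y^4: subtract (-28/9)·g_5 from 2/3y^4 - 46/3y^2 + 16y - 4/3 → 0
  remainder 0.

Every S-polynomial of the final basis reduces to 0, so we have a Gröbner basis.
Inter-reduce: drop elements whose leading term is divisible by another's, tail-reduce, and make monic.

G = {x + 3/14y^3 + 1/7y^2 - 9/2y + 22/7, y^4 - 23y^2 + 24y - 2}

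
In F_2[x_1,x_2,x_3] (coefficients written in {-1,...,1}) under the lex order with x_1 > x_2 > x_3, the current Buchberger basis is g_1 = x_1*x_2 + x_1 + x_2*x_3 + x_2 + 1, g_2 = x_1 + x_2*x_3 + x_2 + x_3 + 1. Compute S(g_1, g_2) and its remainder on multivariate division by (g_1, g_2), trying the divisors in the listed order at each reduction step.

S(g_1, g_2) = x_1 + x_2**2*x_3 + x_2**2 + 1; remainder on division = x_2**2*x_3 + x_2**2 + x_2*x_3 + x_2 + x_3.

lcm(LM(g_1), LM(g_2)) = x_1*x_2.
S = (lcm/LT(g_1))·g_1 − (lcm/LT(g_2))·g_2 = x_1 + x_2**2*x_3 + x_2**2 + 1.
Reduce S modulo (g_1, g_2) in that order:
  leading term x_1: subtract (1)·g_2 from x_1 + x_2**2*x_3 + x_2**2 + 1 → x_2**2*x_3 + x_2**2 + x_2*x_3 + x_2 + x_3
  leading term x_2**2*x_3: no divisor's leading term divides it; move x_2**2*x_3 to the remainder.
  leading term x_2**2: no divisor's leading term divides it; move x_2**2 to the remainder.
  leading term x_2*x_3: no divisor's leading term divides it; move x_2*x_3 to the remainder.
  leading term x_2: no divisor's leading term divides it; move x_2 to the remainder.
  leading term x_3: no divisor's leading term divides it; move x_3 to the remainder.
The remainder x_2**2*x_3 + x_2**2 + x_2*x_3 + x_2 + x_3 is nonzero, so it would be added as the next basis element.
This is the inner loop of Buchberger's algorithm — each nonzero remainder becomes a new basis element.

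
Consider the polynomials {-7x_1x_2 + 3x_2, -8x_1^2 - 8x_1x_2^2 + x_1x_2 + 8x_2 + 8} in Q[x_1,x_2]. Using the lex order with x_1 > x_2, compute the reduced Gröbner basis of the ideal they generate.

The reduced Gröbner basis is the canonical form of the ideal for this ordering.

f_1 = -7x_1x_2 + 3x_2, LT = x_1x_2.
f_2 = -8x_1^2 - 8x_1x_2^2 + x_1x_2 + 8x_2 + 8, LT = x_1^2.

S(f_1,f_2): lcm = x_1^2x_2. S = -x_1x_2^3 + 1/8x_1x_2^2 - 3/7x_1x_2 + x_2^2 + x_2.
  reduce S modulo (f_1, f_2):
  remainder -3/7x_2^3 + 59/56x_2^2 + 40/49x_2 ≠ 0; add g_3 = -3/7x_2^3 + 59/56x_2^2 + 40/49x_2 to the basis.

The other S-polynomials (S(f_1,g_3), S(f_2,g_3)) all reduce to 0 modulo the current basis, so we have a Gröbner basis.

G = {x_1^2 + 3/7x_2^2 - 59/56x_2 - 1, x_1x_2 - 3/7x_2, x_2^3 - 59/24x_2^2 - 40/21x_2}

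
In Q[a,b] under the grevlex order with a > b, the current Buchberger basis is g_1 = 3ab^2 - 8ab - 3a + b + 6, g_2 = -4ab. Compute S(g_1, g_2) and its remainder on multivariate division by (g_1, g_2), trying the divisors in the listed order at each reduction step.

lcm(LM(g_1), LM(g_2)) = ab^2.
S = (lcm/LT(g_1))·g_1 − (lcm/LT(g_2))·g_2 = -8/3ab - a + 1/3b + 2.
Reduce S modulo (g_1, g_2) in that order:
  leading term ab: subtract (2/3)·g_2 from -8/3ab - a + 1/3b + 2 → -a + 1/3b + 2
  leading term a: no divisor's leading term divides it; move -a to the remainder.
  leading term b: no divisor's leading term divides it; move 1/3b to the remainder.
  leading term 1: no divisor's leading term divides it; move 2 to the remainder.
The remainder -a + 1/3b + 2 is nonzero, so it would be added as the next basis element.
An S-polynomial is built so that the two leading terms cancel; whether anything survives reduction is exactly the Gröbner-basis criterion.

S(g_1, g_2) = -8/3ab - a + 1/3b + 2; remainder on division = -a + 1/3b + 2.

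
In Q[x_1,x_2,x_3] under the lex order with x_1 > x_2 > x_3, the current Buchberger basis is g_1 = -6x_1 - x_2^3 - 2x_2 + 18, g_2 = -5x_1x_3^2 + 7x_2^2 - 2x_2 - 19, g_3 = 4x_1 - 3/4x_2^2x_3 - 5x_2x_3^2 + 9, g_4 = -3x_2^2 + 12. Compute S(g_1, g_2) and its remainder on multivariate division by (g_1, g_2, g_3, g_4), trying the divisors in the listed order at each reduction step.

S(g_1, g_2) = 1/6x_2^3x_3^2 + 7/5x_2^2 + 1/3x_2x_3^2 - 2/5x_2 - 3x_3^2 - 19/5; remainder on division = x_2x_3^2 - 2/5x_2 - 3x_3^2 + 9/5.

lcm(LM(g_1), LM(g_2)) = x_1x_3^2.
S = (lcm/LT(g_1))·g_1 − (lcm/LT(g_2))·g_2 = 1/6x_2^3x_3^2 + 7/5x_2^2 + 1/3x_2x_3^2 - 2/5x_2 - 3x_3^2 - 19/5.
Reduce S modulo (g_1, g_2, g_3, g_4) in that order:
  leading term x_2^3x_3^2: subtract (-1/18x_2x_3^2)·g_4 from 1/6x_2^3x_3^2 + 7/5x_2^2 + 1/3x_2x_3^2 - 2/5x_2 - 3x_3^2 - 19/5 → 7/5x_2^2 + x_2x_3^2 - 2/5x_2 - 3x_3^2 - 19/5
  leading term x_2^2: subtract (-7/15)·g_4 from 7/5x_2^2 + x_2x_3^2 - 2/5x_2 - 3x_3^2 - 19/5 → x_2x_3^2 - 2/5x_2 - 3x_3^2 + 9/5
  leading term x_2x_3^2: no divisor's leading term divides it; move x_2x_3^2 to the remainder.
  leading term x_2: no divisor's leading term divides it; move -2/5x_2 to the remainder.
  leading term x_3^2: no divisor's leading term divides it; move -3x_3^2 to the remainder.
  leading term 1: no divisor's leading term divides it; move 9/5 to the remainder.
The remainder x_2x_3^2 - 2/5x_2 - 3x_3^2 + 9/5 is nonzero, so it would be added as the next basis element.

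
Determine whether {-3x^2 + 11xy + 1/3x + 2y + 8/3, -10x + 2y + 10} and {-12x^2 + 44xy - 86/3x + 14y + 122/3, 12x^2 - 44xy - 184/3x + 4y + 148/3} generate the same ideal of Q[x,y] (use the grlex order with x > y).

Equality of ideals is decidable: compute both reduced Gröbner bases (unique for the ordering) and check whether they agree.
Buchberger on the first generating set:
f_1 = -3x^2 + 11xy + 1/3x + 2y + 8/3, LT = x^2.
f_2 = -10x + 2y + 10, LT = x.

S(f_1,f_2): lcm = x^2. S = -52/15xy + 8/9x - 2/3y - 8/9.
  leading term xy: subtract (26/75y)·f_2 from -52/15xy + 8/9x - 2/3y - 8/9 → -52/75y^2 + 8/9x - 62/15y - 8/9
  leading term y^2: no divisor's leading term divides it; move -52/75y^2 to the remainder.
  leading term x: subtract (-4/45)·f_2 from 8/9x - 62/15y - 8/9 → -178/45y
  leading term y: no divisor's leading term divides it; move -178/45y to the remainder.
  remainder -52/75y^2 - 178/45y ≠ 0; add g_3 = -52/75y^2 - 178/45y to the basis.

S(f_1,g_3): leading monomials are coprime, so the S-polynomial reduces to 0 (Buchberger's first criterion).
S(f_2,g_3): leading monomials are coprime, so the S-polynomial reduces to 0 (Buchberger's first criterion).
Every S-polynomial of the final basis reduces to 0, so we have a Gröbner basis.
Inter-reduce: drop elements whose leading term is divisible by another's, tail-reduce, and make monic.
Reduced Gröbner basis: {y^2 + 445/78y, x - 1/5y - 1}.

Buchberger on the second generating set:
h_1 = -12x^2 + 44xy - 86/3x + 14y + 122/3, LT = x^2.
h_2 = 12x^2 - 44xy - 184/3x + 4y + 148/3, LT = x^2.

S(h_1,h_2): lcm = x^2. S = 15/2x - 3/2y - 15/2.
  leading term x: no divisor's leading term divides it; move 15/2x to the remainder.
  leading term y: no divisor's leading term divides it; move -3/2y to the remainder.
  leading term 1: no divisor's leading term divides it; move -15/2 to the remainder.
  remainder 15/2x - 3/2y - 15/2 ≠ 0; add k_3 = 15/2x - 3/2y - 15/2 to the basis.

S(h_1,k_3): lcm = x^2. S = -52/15xy + 61/18x - 7/6y - 61/18.
  leading term xy: subtract (-104/225y)·k_3 from -52/15xy + 61/18x - 7/6y - 61/18 → -52/75y^2 + 61/18x - 139/30y - 61/18
  leading term y^2: no divisor's leading term divides it; move -52/75y^2 to the remainder.
  leading term x: subtract (61/135)·k_3 from 61/18x - 139/30y - 61/18 → -178/45y
  leading term y: no divisor's leading term divides it; move -178/45y to the remainder.
  remainder -52/75y^2 - 178/45y ≠ 0; add k_4 = -52/75y^2 - 178/45y to the basis.

S(h_2,k_3): lcm = x^2. S = -52/15xy - 37/9x + 1/3y + 37/9.
  leading term xy: subtract (-104/225y)·k_3 from -52/15xy - 37/9x + 1/3y + 37/9 → -52/75y^2 - 37/9x - 47/15y + 37/9
  leading term y^2: subtract (1)·k_4 from -52/75y^2 - 37/9x - 47/15y + 37/9 → -37/9x + 37/45y + 37/9
  leading term x: subtract (-74/135)·k_3 from -37/9x + 37/45y + 37/9 → 0
  remainder 0.

S(h_1,k_4): leading monomials are coprime, so the S-polynomial reduces to 0 (Buchberger's first criterion).
S(h_2,k_4): leading monomials are coprime, so the S-polynomial reduces to 0 (Buchberger's first criterion).
S(k_3,k_4): leading monomials are coprime, so the S-polynomial reduces to 0 (Buchberger's first criterion).
Every S-polynomial of the final basis reduces to 0, so we have a Gröbner basis.
Inter-reduce: drop elements whose leading term is divisible by another's, tail-reduce, and make monic.
Reduced Gröbner basis: {y^2 + 445/78y, x - 1/5y - 1}.

The two bases agree; hence the ideals are identical.
The choice of monomial ordering does not affect the verdict — as long as both bases are computed under the same ordering, their equality decides ideal equality.

Yes, the ideals are equal.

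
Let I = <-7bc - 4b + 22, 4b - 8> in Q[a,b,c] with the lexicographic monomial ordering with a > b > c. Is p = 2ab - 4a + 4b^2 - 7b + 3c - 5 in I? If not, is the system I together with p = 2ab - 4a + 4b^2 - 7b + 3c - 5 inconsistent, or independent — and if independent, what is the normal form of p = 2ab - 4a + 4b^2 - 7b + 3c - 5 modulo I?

2ab - 4a + 4b^2 - 7b + 3c - 5 lies in I (it reduces to 0).

First compute the reduced Gröbner basis of I by Buchberger's algorithm.
f_1 = -7bc - 4b + 22, LT = bc.
f_2 = 4b - 8, LT = b.

S(f_1,f_2): lcm = bc. S = 4/7b + 2c - 22/7.
  reduce S modulo (f_1, f_2):
  remainder 2c - 2 ≠ 0; add h_3 = 2c - 2 to the basis.

The other S-polynomials (S(f_1,h_3), S(f_2,h_3)) all reduce to 0 modulo the current basis, so we have a Gröbner basis.
Inter-reduce: drop elements whose leading term is divisible by another's, tail-reduce, and make monic.
Reduced Gröbner basis: {b - 2, c - 1}.
Label its elements g_1 = b - 2, g_2 = c - 1.

Reduce p = 2ab - 4a + 4b^2 - 7b + 3c - 5 modulo G:
  leading term ab: subtract (2a)·g_1 from 2ab - 4a + 4b^2 - 7b + 3c - 5 → 4b^2 - 7b + 3c - 5
  leading term b^2: subtract (4b)·g_1 from 4b^2 - 7b + 3c - 5 → b + 3c - 5
  leading term b: subtract (1)·g_1 from b + 3c - 5 → 3c - 3
  leading term c: subtract (3)·g_2 from 3c - 3 → 0
  normal form = 0.
Since the normal form is 0, p ∈ I.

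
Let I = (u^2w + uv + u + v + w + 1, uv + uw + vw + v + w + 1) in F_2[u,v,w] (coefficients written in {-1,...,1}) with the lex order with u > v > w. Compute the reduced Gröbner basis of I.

f_1 = u^2w + uv + u + v + w + 1, LT = u^2w.
f_2 = uv + uw + vw + v + w + 1, LT = uv.

S(f_1,f_2): lcm = u^2vw. S = u^2w^2 + uv^2 + uvw^2 + uvw + uv + uw^2 + uw + v^2 + vw + v.
  leading term u^2w^2: subtract (w)·f_1 from u^2w^2 + uv^2 + uvw^2 + uvw + uv + uw^2 + uw + v^2 + vw + v → uv^2 + uvw^2 + uv + uw^2 + v^2 + v + w^2 + w
  leading term uv^2: subtract (v)·f_2 from uv^2 + uvw^2 + uv + uw^2 + v^2 + v + w^2 + w → uvw^2 + uvw + uv + uw^2 + v^2w + vw + w^2 + w
  leading term uvw^2: subtract (w^2)·f_2 from uvw^2 + uvw + uv + uw^2 + v^2w + vw + w^2 + w → uvw + uv + uw^3 + uw^2 + v^2w + vw^3 + vw^2 + vw + w^3 + w
  leading term uvw: subtract (w)·f_2 from uvw + uv + uw^3 + uw^2 + v^2w + vw^3 + vw^2 + vw + w^3 + w → uv + uw^3 + v^2w + vw^3 + w^3 + w^2
  leading term uv: subtract (1)·f_2 from uv + uw^3 + v^2w + vw^3 + w^3 + w^2 → uw^3 + uw + v^2w + vw^3 + vw + v + w^3 + w^2 + w + 1
  leading term uw^3: no divisor's leading term divides it; move uw^3 to the remainder.
  leading term uw: no divisor's leading term divides it; move uw to the remainder.
  leading term v^2w: no divisor's leading term divides it; move v^2w to the remainder.
  leading term vw^3: no divisor's leading term divides it; move vw^3 to the remainder.
  leading term vw: no divisor's leading term divides it; move vw to the remainder.
  leading term v: no divisor's leading term divides it; move v to the remainder.
  leading term w^3: no divisor's leading term divides it; move w^3 to the remainder.
  leading term w^2: no divisor's leading term divides it; move w^2 to the remainder.
  leading term w: no divisor's leading term divides it; move w to the remainder.
  leading term 1: no divisor's leading term divides it; move 1 to the remainder.
  remainder uw^3 + uw + v^2w + vw^3 + vw + v + w^3 + w^2 + w + 1 ≠ 0; add g_3 = uw^3 + uw + v^2w + vw^3 + vw + v + w^3 + w^2 + w + 1 to the basis.

S(f_2,g_3): lcm = uvw^3. S = uvw + uw^4 + v^3w + v^2w^3 + v^2w + v^2 + vw^4 + vw^2 + vw + v + w^4 + w^3.
  leading term uvw: subtract (w)·f_2 from uvw + uw^4 + v^3w + v^2w^3 + v^2w + v^2 + vw^4 + vw^2 + vw + v + w^4 + w^3 → uw^4 + uw^2 + v^3w + v^2w^3 + v^2w + v^2 + vw^4 + v + w^4 + w^3 + w^2 + w
  leading term uw^4: subtract (w)·g_3 from uw^4 + uw^2 + v^3w + v^2w^3 + v^2w + v^2 + vw^4 + v + w^4 + w^3 + w^2 + w → v^3w + v^2w^3 + v^2w^2 + v^2w + v^2 + vw^2 + vw + v
  leading term v^3w: no divisor's leading term divides it; move v^3w to the remainder.
  leading term v^2w^3: no divisor's leading term divides it; move v^2w^3 to the remainder.
  leading term v^2w^2: no divisor's leading term divides it; move v^2w^2 to the remainder.
  leading term v^2w: no divisor's leading term divides it; move v^2w to the remainder.
  leading term v^2: no divisor's leading term divides it; move v^2 to the remainder.
  leading term vw^2: no divisor's leading term divides it; move vw^2 to the remainder.
  leading term vw: no divisor's leading term divides it; move vw to the remainder.
  leading term v: no divisor's leading term divides it; move v to the remainder.
  remainder v^3w + v^2w^3 + v^2w^2 + v^2w + v^2 + vw^2 + vw + v ≠ 0; add g_4 = v^3w + v^2w^3 + v^2w^2 + v^2w + v^2 + vw^2 + vw + v to the basis.

The other S-polynomials (S(f_1,g_3), S(f_1,g_4), S(f_2,g_4), S(g_3,g_4)) all reduce to 0 modulo the current basis, so we have a Gröbner basis.

G = {u^2w + uw + u + vw, uv + uw + vw + v + w + 1, uw^3 + uw + v^2w + vw^3 + vw + v + w^3 + w^2 + w + 1, v^3w + v^2w^3 + v^2w^2 + v^2w + v^2 + vw^2 + vw + v}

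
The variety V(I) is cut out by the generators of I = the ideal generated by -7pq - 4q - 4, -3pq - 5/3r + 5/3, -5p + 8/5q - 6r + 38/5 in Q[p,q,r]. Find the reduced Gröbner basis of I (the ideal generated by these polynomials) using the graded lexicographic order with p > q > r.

G = {r^2 - 257/70r + 187/70, p + 8/9r - 8/9, q - 35/36r + 71/36}

Buchberger's algorithm terminates because the ascending chain of leading-term ideals stabilizes.

f_1 = -7pq - 4q - 4, LT = pq.
f_2 = -3pq - 5/3r + 5/3, LT = pq.
f_3 = -5p + 8/5q - 6r + 38/5, LT = p.

S(f_1,f_2): lcm = pq. S = 4/7q - 5/9r + 71/63.
  reduce S modulo (f_1, f_2, f_3):
  remainder 4/7q - 5/9r + 71/63 ≠ 0; add g_4 = 4/7q - 5/9r + 71/63 to the basis.

S(f_1,f_3): lcm = pq. S = 8/25q^2 - 6/5qr + 366/175q + 4/7.
  reduce S modulo (f_1, f_2, f_3, g_4):
  remainder -70/81r^2 + 257/81r - 187/81 ≠ 0; add g_5 = -70/81r^2 + 257/81r - 187/81 to the basis.

The other S-polynomials (S(f_2,f_3), S(f_1,g_4), S(f_2,g_4), S(f_3,g_4), S(f_1,g_5), S(f_2,g_5), S(f_3,g_5), S(g_4,g_5)) all reduce to 0 modulo the current basis, so we have a Gröbner basis.
Inter-reduce: drop elements whose leading term is divisible by another's, tail-reduce, and make monic.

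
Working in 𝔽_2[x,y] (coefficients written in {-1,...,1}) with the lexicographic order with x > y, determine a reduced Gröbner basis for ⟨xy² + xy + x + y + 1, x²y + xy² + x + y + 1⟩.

f_1 = xy² + xy + x + y + 1, LT = xy².
f_2 = x²y + xy² + x + y + 1, LT = x²y.

S(f_1,f_2): lcm = x²y². S = x²y + x² + xy³ + x + y² + y.
  reduce S modulo (f_1, f_2):
  remainder x² + xy + y + 1 ≠ 0; add g_3 = x² + xy + y + 1 to the basis.

S(f_1,g_3): lcm = x²y². S = x²y + x² + xy³ + xy + x + y³ + y².
  reduce S modulo (f_1, f_2, g_3):
  remainder xy + y³ + y ≠ 0; add g_4 = xy + y³ + y to the basis.

S(f_2,g_3): lcm = x²y. S = x + y² + 1.
  reduce S modulo (f_1, f_2, g_3, g_4):
  remainder x + y² + 1 ≠ 0; add g_5 = x + y² + 1 to the basis.

S(f_1,g_4): lcm = xy². S = xy + x + y⁴ + y² + y + 1.
  reduce S modulo (f_1, f_2, g_3, g_4, g_5):
  remainder y⁴ + y³ ≠ 0; add g_6 = y⁴ + y³ to the basis.

The other S-polynomials (S(f_2,g_4), S(g_3,g_4), S(f_1,g_5), S(f_2,g_5), S(g_3,g_5), S(g_4,g_5), S(f_1,g_6), S(f_2,g_6), S(g_3,g_6), S(g_4,g_6), S(g_5,g_6)) all reduce to 0 modulo the current basis, so we have a Gröbner basis.
Inter-reduce: drop elements whose leading term is divisible by another's, tail-reduce, and make monic.

G = {x + y² + 1, y⁴ + y³}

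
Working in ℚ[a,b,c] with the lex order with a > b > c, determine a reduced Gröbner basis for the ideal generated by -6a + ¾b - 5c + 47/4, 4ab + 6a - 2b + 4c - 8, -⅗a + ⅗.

f_1 = -6a + ¾b - 5c + 47/4, LT = a.
f_2 = 4ab + 6a - 2b + 4c - 8, LT = ab.
f_3 = -⅗a + ⅗, LT = a.

S(f_1,f_2): lcm = ab. S = -3/2a - ⅛b² + ⅚bc - 35/24b - c + 2.
  leading term a: subtract (¼)·f_1 from -3/2a - ⅛b² + ⅚bc - 35/24b - c + 2 → -⅛b² + ⅚bc - 79/48b + ¼c - 15/16
  leading term b²: no divisor's leading term divides it; move -⅛b² to the remainder.
  leading term bc: no divisor's leading term divides it; move ⅚bc to the remainder.
  leading term b: no divisor's leading term divides it; move -79/48b to the remainder.
  leading term c: no divisor's leading term divides it; move ¼c to the remainder.
  leading term 1: no divisor's leading term divides it; move -15/16 to the remainder.
  remainder -⅛b² + ⅚bc - 79/48b + ¼c - 15/16 ≠ 0; add g_4 = -⅛b² + ⅚bc - 79/48b + ¼c - 15/16 to the basis.

S(f_1,f_3): lcm = a. S = -⅛b + ⅚c - 23/24.
  leading term b: no divisor's leading term divides it; move -⅛b to the remainder.
  leading term c: no divisor's leading term divides it; move ⅚c to the remainder.
  leading term 1: no divisor's leading term divides it; move -23/24 to the remainder.
  remainder -⅛b + ⅚c - 23/24 ≠ 0; add g_5 = -⅛b + ⅚c - 23/24 to the basis.

S(f_2,f_3): lcm = ab. S = 3/2a + ½b + c - 2.
  leading term a: subtract (-¼)·f_1 from 3/2a + ½b + c - 2 → 11/16b - ¼c + 15/16
  leading term b: subtract (-11/2)·g_5 from 11/16b - ¼c + 15/16 → 13/3c - 13/3
  leading term c: no divisor's leading term divides it; move 13/3c to the remainder.
  leading term 1: no divisor's leading term divides it; move -13/3 to the remainder.
  remainder 13/3c - 13/3 ≠ 0; add g_6 = 13/3c - 13/3 to the basis.

The other S-polynomials (S(f_1,g_4), S(f_2,g_4), S(f_3,g_4), S(f_1,g_5), S(f_2,g_5), S(f_3,g_5), S(g_4,g_5), S(f_1,g_6), S(f_2,g_6), S(f_3,g_6), S(g_4,g_6), S(g_5,g_6)) all reduce to 0 modulo the current basis, so we have a Gröbner basis.
Inter-reduce: drop elements whose leading term is divisible by another's, tail-reduce, and make monic.

G = {a - 1, b + 1, c - 1}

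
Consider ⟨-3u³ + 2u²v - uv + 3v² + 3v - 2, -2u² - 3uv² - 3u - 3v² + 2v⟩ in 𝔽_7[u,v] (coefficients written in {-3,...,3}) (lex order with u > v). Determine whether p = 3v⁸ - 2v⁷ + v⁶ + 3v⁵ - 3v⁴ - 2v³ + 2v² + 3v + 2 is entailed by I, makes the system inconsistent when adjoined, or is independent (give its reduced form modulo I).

First compute the reduced Gröbner basis of I by Buchberger's algorithm.
f_1 = -3u³ + 2u²v - uv + 3v² + 3v - 2, LT = u³.
f_2 = -2u² - 3uv² - 3u - 3v² + 2v, LT = u².

S(f_1,f_2): lcm = u³. S = 2u²v² - 3u²v + 2u² + 2uv² - uv - v² - v + 3.
  reduce S modulo (f_1, f_2):
  remainder -3uv⁴ + uv³ + 3uv² - 3u - 3v⁴ + 3v³ + v + 3 ≠ 0; add h_3 = -3uv⁴ + uv³ + 3uv² - 3u - 3v⁴ + 3v³ + v + 3 to the basis.

S(f_1,h_3): lcm = u³v⁴. S = -2u³v³ + u³v² - u³ - 3u²v⁵ - u²v⁴ + u²v³ - 2u²v + u² - 2uv⁵ - v⁶ - v⁵ + 3v⁴.
  reduce S modulo (f_1, f_2, h_3):
  remainder uv³ + 2uv² - 3uv - 3u - v⁶ - 2v⁵ - 3v⁴ + 2v² + 2v + 1 ≠ 0; add h_4 = uv³ + 2uv² - 3uv - 3u - v⁶ - 2v⁵ - 3v⁴ + 2v² + 2v + 1 to the basis.

S(f_2,h_3): lcm = u²v⁴. S = -2u²v³ + u²v² - u² - 2uv⁶ - 3uv⁴ + uv³ - 2uv + u - 2v⁶ - v⁵.
  reduce S modulo (f_1, f_2, h_3, h_4):
  remainder -3u + 3v⁶ - v⁵ - 2v⁴ + 2v³ - 3v² - v + 1 ≠ 0; add h_5 = -3u + 3v⁶ - v⁵ - 2v⁴ + 2v³ - 3v² - v + 1 to the basis.

S(f_2,h_4): lcm = u²v³. S = -2u²v² + 3u²v + 3u² + uv⁶ + 3uv⁴ - 2uv³ - 2uv² - 2uv - u - 2v⁵ - v⁴.
  reduce S modulo (f_1, f_2, h_3, h_4, h_5):
  remainder v⁸ - 3v⁷ - 2v⁶ + v⁵ - v⁴ - 3v³ + 3v² + 2v + 2 ≠ 0; add h_6 = v⁸ - 3v⁷ - 2v⁶ + v⁵ - v⁴ - 3v³ + 3v² + 2v + 2 to the basis.

The other S-polynomials (S(f_1,h_4), S(h_3,h_4), S(f_1,h_5), S(f_2,h_5), S(h_3,h_5), S(h_4,h_5), S(f_1,h_6), S(f_2,h_6), S(h_3,h_6), S(h_4,h_6), S(h_5,h_6)) all reduce to 0 modulo the current basis, so we have a Gröbner basis.
Inter-reduce: drop elements whose leading term is divisible by another's, tail-reduce, and make monic.
Reduced Gröbner basis: {u - v⁶ - 2v⁵ + 3v⁴ - 3v³ + v² - 2v + 2, v⁸ - 3v⁷ - 2v⁶ + v⁵ - v⁴ - 3v³ + 3v² + 2v + 2}.
Label its elements g_1 = u - v⁶ - 2v⁵ + 3v⁴ - 3v³ + v² - 2v + 2, g_2 = v⁸ - 3v⁷ - 2v⁶ + v⁵ - v⁴ - 3v³ + 3v² + 2v + 2.

Reduce p = 3v⁸ - 2v⁷ + v⁶ + 3v⁵ - 3v⁴ - 2v³ + 2v² + 3v + 2 modulo G:
  leading term v⁸: subtract (3)·g_2 from 3v⁸ - 2v⁷ + v⁶ + 3v⁵ - 3v⁴ - 2v³ + 2v² + 3v + 2 → -3v + 3
  leading term v: no divisor's leading term divides it; move -3v to the remainder.
  leading term 1: no divisor's leading term divides it; move 3 to the remainder.
  normal form = -3v + 3.
The normal form is nonzero, so p ∉ I. Since p minus its normal form lies in I, I + (p) = I + (r) where r = -3v + 3; decide whether this ideal is the whole ring.
Run Buchberger on G together with r (pairs among the g_i already reduce to 0 since G is a Gröbner basis):
g_1 = u - v⁶ - 2v⁵ + 3v⁴ - 3v³ + v² - 2v + 2, LT = u.
g_2 = v⁸ - 3v⁷ - 2v⁶ + v⁵ - v⁴ - 3v³ + 3v² + 2v + 2, LT = v⁸.
r = -3v + 3, LT = v.

The S-polynomials (S(g_1,g_2), S(g_1,r), S(g_2,r)) all reduce to 0 modulo the current basis, so we have a Gröbner basis.
Inter-reduce: drop elements whose leading term is divisible by another's, tail-reduce, and make monic.
Reduced Gröbner basis: {u - 2, v - 1}.
The reduced Gröbner basis of I + (p) is {u - 2, v - 1} ≠ {1}, a proper ideal, so the enlarged system stays consistent: p is independent of I, with normal form -3v + 3.

3v⁸ - 2v⁷ + v⁶ + 3v⁵ - 3v⁴ - 2v³ + 2v² + 3v + 2 is independent of I; its normal form modulo I is -3v + 3.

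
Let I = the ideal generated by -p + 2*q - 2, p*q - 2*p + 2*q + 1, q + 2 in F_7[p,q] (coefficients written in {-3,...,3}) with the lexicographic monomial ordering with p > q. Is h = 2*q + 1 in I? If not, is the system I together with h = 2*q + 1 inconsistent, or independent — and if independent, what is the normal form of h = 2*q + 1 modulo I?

Adjoining 2*q + 1 makes the ideal the whole ring: the system is inconsistent.

First compute the reduced Gröbner basis of I by Buchberger's algorithm.
f_1 = -p + 2*q - 2, LT = p.
f_2 = p*q - 2*p + 2*q + 1, LT = p*q.
f_3 = q + 2, LT = q.

The S-polynomials (S(f_1,f_2), S(f_1,f_3), S(f_2,f_3)) all reduce to 0 modulo the current basis, so we have a Gröbner basis.
Inter-reduce: drop elements whose leading term is divisible by another's, tail-reduce, and make monic.
Reduced Gröbner basis: {p - 1, q + 2}.
Label its elements g_1 = p - 1, g_2 = q + 2.

Reduce h = 2*q + 1 modulo G:
  leading term q: subtract (2)·g_2 from 2*q + 1 → -3
  leading term 1: no divisor's leading term divides it; move -3 to the remainder.
  normal form = -3.
The normal form is nonzero, so h ∉ I. Since h minus its normal form lies in I, I + (h) = I + (r) where r = -3; decide whether this ideal is the whole ring.
Here r = -3 is a nonzero constant, hence a unit: 1 ∈ I + (h), the Gröbner basis of I + (h) is {1}, and the enlarged system has no common solution — adjoining h is inconsistent.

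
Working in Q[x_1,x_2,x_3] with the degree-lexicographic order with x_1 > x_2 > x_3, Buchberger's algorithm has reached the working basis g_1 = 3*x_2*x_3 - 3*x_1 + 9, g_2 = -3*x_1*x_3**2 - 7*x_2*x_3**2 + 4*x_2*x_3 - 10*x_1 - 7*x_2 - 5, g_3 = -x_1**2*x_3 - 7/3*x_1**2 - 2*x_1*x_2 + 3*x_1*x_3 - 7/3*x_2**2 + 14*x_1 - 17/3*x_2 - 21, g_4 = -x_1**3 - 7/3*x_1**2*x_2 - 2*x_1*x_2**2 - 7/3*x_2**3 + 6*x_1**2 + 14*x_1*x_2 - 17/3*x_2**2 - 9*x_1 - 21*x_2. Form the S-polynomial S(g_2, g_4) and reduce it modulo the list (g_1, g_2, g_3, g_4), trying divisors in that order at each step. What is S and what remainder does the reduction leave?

lcm(LM(g_2), LM(g_4)) = x_1**3*x_3**2.
S = (lcm/LT(g_2))·g_2 − (lcm/LT(g_4))·g_4 = -2*x_1*x_2**2*x_3**2 - 7/3*x_2**3*x_3**2 - 4/3*x_1**2*x_2*x_3 + 6*x_1**2*x_3**2 + 14*x_1*x_2*x_3**2 - 17/3*x_2**2*x_3**2 + 10/3*x_1**3 + 7/3*x_1**2*x_2 - 9*x_1*x_3**2 - 21*x_2*x_3**2 + 5/3*x_1**2.
Reduce S modulo (g_1, g_2, g_3, g_4) in that order:
  leading term x_1*x_2**2*x_3**2: subtract (-2/3*x_1*x_2*x_3)·g_1 from -2*x_1*x_2**2*x_3**2 - 7/3*x_2**3*x_3**2 - 4/3*x_1**2*x_2*x_3 + 6*x_1**2*x_3**2 + 14*x_1*x_2*x_3**2 - 17/3*x_2**2*x_3**2 + 10/3*x_1**3 + 7/3*x_1**2*x_2 - 9*x_1*x_3**2 - 21*x_2*x_3**2 + 5/3*x_1**2 → -7/3*x_2**3*x_3**2 - 10/3*x_1**2*x_2*x_3 + 6*x_1**2*x_3**2 + 14*x_1*x_2*x_3**2 - 17/3*x_2**2*x_3**2 + 10/3*x_1**3 + 7/3*x_1**2*x_2 + 6*x_1*x_2*x_3 - 9*x_1*x_3**2 - 21*x_2*x_3**2 + 5/3*x_1**2
  leading term x_2**3*x_3**2: subtract (-7/9*x_2**2*x_3)·g_1 from -7/3*x_2**3*x_3**2 - 10/3*x_1**2*x_2*x_3 + 6*x_1**2*x_3**2 + 14*x_1*x_2*x_3**2 - 17/3*x_2**2*x_3**2 + 10/3*x_1**3 + 7/3*x_1**2*x_2 + 6*x_1*x_2*x_3 - 9*x_1*x_3**2 - 21*x_2*x_3**2 + 5/3*x_1**2 → -10/3*x_1**2*x_2*x_3 + 6*x_1**2*x_3**2 - 7/3*x_1*x_2**2*x_3 + 14*x_1*x_2*x_3**2 - 17/3*x_2**2*x_3**2 + 10/3*x_1**3 + 7/3*x_1**2*x_2 + 6*x_1*x_2*x_3 - 9*x_1*x_3**2 + 7*x_2**2*x_3 - 21*x_2*x_3**2 + 5/3*x_1**2
  leading term x_1**2*x_2*x_3: subtract (-10/9*x_1**2)·g_1 from -10/3*x_1**2*x_2*x_3 + 6*x_1**2*x_3**2 - 7/3*x_1*x_2**2*x_3 + 14*x_1*x_2*x_3**2 - 17/3*x_2**2*x_3**2 + 10/3*x_1**3 + 7/3*x_1**2*x_2 + 6*x_1*x_2*x_3 - 9*x_1*x_3**2 + 7*x_2**2*x_3 - 21*x_2*x_3**2 + 5/3*x_1**2 → 6*x_1**2*x_3**2 - 7/3*x_1*x_2**2*x_3 + 14*x_1*x_2*x_3**2 - 17/3*x_2**2*x_3**2 + 7/3*x_1**2*x_2 + 6*x_1*x_2*x_3 - 9*x_1*x_3**2 + 7*x_2**2*x_3 - 21*x_2*x_3**2 + 35/3*x_1**2
  leading term x_1**2*x_3**2: subtract (-2*x_1)·g_2 from 6*x_1**2*x_3**2 - 7/3*x_1*x_2**2*x_3 + 14*x_1*x_2*x_3**2 - 17/3*x_2**2*x_3**2 + 7/3*x_1**2*x_2 + 6*x_1*x_2*x_3 - 9*x_1*x_3**2 + 7*x_2**2*x_3 - 21*x_2*x_3**2 + 35/3*x_1**2 → -7/3*x_1*x_2**2*x_3 - 17/3*x_2**2*x_3**2 + 7/3*x_1**2*x_2 + 14*x_1*x_2*x_3 - 9*x_1*x_3**2 + 7*x_2**2*x_3 - 21*x_2*x_3**2 - 25/3*x_1**2 - 14*x_1*x_2 - 10*x_1
  leading term x_1*x_2**2*x_3: subtract (-7/9*x_1*x_2)·g_1 from -7/3*x_1*x_2**2*x_3 - 17/3*x_2**2*x_3**2 + 7/3*x_1**2*x_2 + 14*x_1*x_2*x_3 - 9*x_1*x_3**2 + 7*x_2**2*x_3 - 21*x_2*x_3**2 - 25/3*x_1**2 - 14*x_1*x_2 - 10*x_1 → -17/3*x_2**2*x_3**2 + 14*x_1*x_2*x_3 - 9*x_1*x_3**2 + 7*x_2**2*x_3 - 21*x_2*x_3**2 - 25/3*x_1**2 - 7*x_1*x_2 - 10*x_1
  leading term x_2**2*x_3**2: subtract (-17/9*x_2*x_3)·g_1 from -17/3*x_2**2*x_3**2 + 14*x_1*x_2*x_3 - 9*x_1*x_3**2 + 7*x_2**2*x_3 - 21*x_2*x_3**2 - 25/3*x_1**2 - 7*x_1*x_2 - 10*x_1 → 25/3*x_1*x_2*x_3 - 9*x_1*x_3**2 + 7*x_2**2*x_3 - 21*x_2*x_3**2 - 25/3*x_1**2 - 7*x_1*x_2 + 17*x_2*x_3 - 10*x_1
  leading term x_1*x_2*x_3: subtract (25/9*x_1)·g_1 from 25/3*x_1*x_2*x_3 - 9*x_1*x_3**2 + 7*x_2**2*x_3 - 21*x_2*x_3**2 - 25/3*x_1**2 - 7*x_1*x_2 + 17*x_2*x_3 - 10*x_1 → -9*x_1*x_3**2 + 7*x_2**2*x_3 - 21*x_2*x_3**2 - 7*x_1*x_2 + 17*x_2*x_3 - 35*x_1
  leading term x_1*x_3**2: subtract (3)·g_2 from -9*x_1*x_3**2 + 7*x_2**2*x_3 - 21*x_2*x_3**2 - 7*x_1*x_2 + 17*x_2*x_3 - 35*x_1 → 7*x_2**2*x_3 - 7*x_1*x_2 + 5*x_2*x_3 - 5*x_1 + 21*x_2 + 15
  leading term x_2**2*x_3: subtract (7/3*x_2)·g_1 from 7*x_2**2*x_3 - 7*x_1*x_2 + 5*x_2*x_3 - 5*x_1 + 21*x_2 + 15 → 5*x_2*x_3 - 5*x_1 + 15
  leading term x_2*x_3: subtract (5/3)·g_1 from 5*x_2*x_3 - 5*x_1 + 15 → 0
The remainder is 0, so this S-polynomial contributes no new basis element.
An S-polynomial is built so that the two leading terms cancel; whether anything survives reduction is exactly the Gröbner-basis criterion.

S(g_2, g_4) = -2*x_1*x_2**2*x_3**2 - 7/3*x_2**3*x_3**2 - 4/3*x_1**2*x_2*x_3 + 6*x_1**2*x_3**2 + 14*x_1*x_2*x_3**2 - 17/3*x_2**2*x_3**2 + 10/3*x_1**3 + 7/3*x_1**2*x_2 - 9*x_1*x_3**2 - 21*x_2*x_3**2 + 5/3*x_1**2; remainder on division = 0.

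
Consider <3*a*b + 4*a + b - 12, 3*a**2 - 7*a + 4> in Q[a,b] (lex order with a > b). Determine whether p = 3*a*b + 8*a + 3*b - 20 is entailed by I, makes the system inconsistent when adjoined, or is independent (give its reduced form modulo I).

First compute the reduced Gröbner basis of I by Buchberger's algorithm.
f_1 = 3*a*b + 4*a + b - 12, LT = a*b.
f_2 = 3*a**2 - 7*a + 4, LT = a**2.

S(f_1,f_2): lcm = a**2*b. S = 4/3*a**2 + 8/3*a*b - 4*a - 4/3*b.
  leading term a**2: subtract (4/9)·f_2 from 4/3*a**2 + 8/3*a*b - 4*a - 4/3*b → 8/3*a*b - 8/9*a - 4/3*b - 16/9
  leading term a*b: subtract (8/9)·f_1 from 8/3*a*b - 8/9*a - 4/3*b - 16/9 → -40/9*a - 20/9*b + 80/9
  leading term a: no divisor's leading term divides it; move -40/9*a to the remainder.
  leading term b: no divisor's leading term divides it; move -20/9*b to the remainder.
  leading term 1: no divisor's leading term divides it; move 80/9 to the remainder.
  remainder -40/9*a - 20/9*b + 80/9 ≠ 0; add h_3 = -40/9*a - 20/9*b + 80/9 to the basis.

S(f_1,h_3): lcm = a*b. S = 4/3*a - 1/2*b**2 + 7/3*b - 4.
  leading term a: subtract (-3/10)·h_3 from 4/3*a - 1/2*b**2 + 7/3*b - 4 → -1/2*b**2 + 5/3*b - 4/3
  leading term b**2: no divisor's leading term divides it; move -1/2*b**2 to the remainder.
  leading term b: no divisor's leading term divides it; move 5/3*b to the remainder.
  leading term 1: no divisor's leading term divides it; move -4/3 to the remainder.
  remainder -1/2*b**2 + 5/3*b - 4/3 ≠ 0; add h_4 = -1/2*b**2 + 5/3*b - 4/3 to the basis.

The other S-polynomials (S(f_2,h_3), S(f_1,h_4), S(f_2,h_4), S(h_3,h_4)) all reduce to 0 modulo the current basis, so we have a Gröbner basis.
Inter-reduce: drop elements whose leading term is divisible by another's, tail-reduce, and make monic.
Reduced Gröbner basis: {a + 1/2*b - 2, b**2 - 10/3*b + 8/3}.
Label its elements g_1 = a + 1/2*b - 2, g_2 = b**2 - 10/3*b + 8/3.

Reduce p = 3*a*b + 8*a + 3*b - 20 modulo G:
  leading term a*b: subtract (3*b)·g_1 from 3*a*b + 8*a + 3*b - 20 → 8*a - 3/2*b**2 + 9*b - 20
  leading term a: subtract (8)·g_1 from 8*a - 3/2*b**2 + 9*b - 20 → -3/2*b**2 + 5*b - 4
  leading term b**2: subtract (-3/2)·g_2 from -3/2*b**2 + 5*b - 4 → 0
  normal form = 0.
Since the normal form is 0, p ∈ I.

3*a*b + 8*a + 3*b - 20 lies in I (it reduces to 0).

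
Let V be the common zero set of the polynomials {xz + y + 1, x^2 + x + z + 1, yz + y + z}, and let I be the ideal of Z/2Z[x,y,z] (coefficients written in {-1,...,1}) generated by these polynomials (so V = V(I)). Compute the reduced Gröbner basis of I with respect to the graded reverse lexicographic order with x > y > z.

f_1 = xz + y + 1, LT = xz.
f_2 = x^2 + x + z + 1, LT = x^2.
f_3 = yz + y + z, LT = yz.

S(f_1,f_2): lcm = x^2z. S = xy + xz + z^2 + x + z.
  leading term xy: no divisor's leading term divides it; move xy to the remainder.
  leading term xz: subtract (1)·f_1 from xz + z^2 + x + z → z^2 + x + y + z + 1
  leading term z^2: no divisor's leading term divides it; move z^2 to the remainder.
  leading term x: no divisor's leading term divides it; move x to the remainder.
  leading term y: no divisor's leading term divides it; move y to the remainder.
  leading term z: no divisor's leading term divides it; move z to the remainder.
  leading term 1: no divisor's leading term divides it; move 1 to the remainder.
  remainder xy + z^2 + x + y + z + 1 ≠ 0; add g_4 = xy + z^2 + x + y + z + 1 to the basis.

S(f_1,f_3): lcm = xyz. S = xy + y^2 + xz + y.
  leading term xy: subtract (1)·g_4 from xy + y^2 + xz + y → y^2 + xz + z^2 + x + z + 1
  leading term y^2: no divisor's leading term divides it; move y^2 to the remainder.
  leading term xz: subtract (1)·f_1 from xz + z^2 + x + z + 1 → z^2 + x + y + z
  leading term z^2: no divisor's leading term divides it; move z^2 to the remainder.
  leading term x: no divisor's leading term divides it; move x to the remainder.
  leading term y: no divisor's leading term divides it; move y to the remainder.
  leading term z: no divisor's leading term divides it; move z to the remainder.
  remainder y^2 + z^2 + x + y + z ≠ 0; add g_5 = y^2 + z^2 + x + y + z to the basis.

S(f_1,g_4): lcm = xyz. S = z^3 + y^2 + xz + yz + z^2 + y + z.
  leading term z^3: no divisor's leading term divides it; move z^3 to the remainder.
  leading term y^2: subtract (1)·g_5 from y^2 + xz + yz + z^2 + y + z → xz + yz + x
  leading term xz: subtract (1)·f_1 from xz + yz + x → yz + x + y + 1
  leading term yz: subtract (1)·f_3 from yz + x + y + 1 → x + z + 1
  leading term x: no divisor's leading term divides it; move x to the remainder.
  leading term z: no divisor's leading term divides it; move z to the remainder.
  leading term 1: no divisor's leading term divides it; move 1 to the remainder.
  remainder z^3 + x + z + 1 ≠ 0; add g_6 = z^3 + x + z + 1 to the basis.

The other S-polynomials (S(f_2,f_3), S(f_2,g_4), S(f_3,g_4), S(f_1,g_5), S(f_2,g_5), S(f_3,g_5), S(g_4,g_5), S(f_1,g_6), S(f_2,g_6), S(f_3,g_6), S(g_4,g_6), S(g_5,g_6)) all reduce to 0 modulo the current basis, so we have a Gröbner basis.

G = {z^3 + x + z + 1, x^2 + x + z + 1, xy + z^2 + x + y + z + 1, y^2 + z^2 + x + y + z, xz + y + 1, yz + y + z}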